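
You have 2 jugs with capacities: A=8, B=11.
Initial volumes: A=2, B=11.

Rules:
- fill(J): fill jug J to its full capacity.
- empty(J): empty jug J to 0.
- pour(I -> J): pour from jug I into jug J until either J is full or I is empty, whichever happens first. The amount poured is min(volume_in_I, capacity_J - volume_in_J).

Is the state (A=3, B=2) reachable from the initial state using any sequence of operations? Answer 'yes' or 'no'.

BFS explored all 38 reachable states.
Reachable set includes: (0,0), (0,1), (0,2), (0,3), (0,4), (0,5), (0,6), (0,7), (0,8), (0,9), (0,10), (0,11) ...
Target (A=3, B=2) not in reachable set → no.

Answer: no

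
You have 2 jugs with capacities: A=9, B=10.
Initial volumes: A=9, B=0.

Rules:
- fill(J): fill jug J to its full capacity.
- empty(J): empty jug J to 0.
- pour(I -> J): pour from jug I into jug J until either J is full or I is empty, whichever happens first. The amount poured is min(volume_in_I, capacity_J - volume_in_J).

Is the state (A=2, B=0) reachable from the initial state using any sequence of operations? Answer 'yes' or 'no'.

BFS from (A=9, B=0):
  1. empty(A) -> (A=0 B=0)
  2. fill(B) -> (A=0 B=10)
  3. pour(B -> A) -> (A=9 B=1)
  4. empty(A) -> (A=0 B=1)
  5. pour(B -> A) -> (A=1 B=0)
  6. fill(B) -> (A=1 B=10)
  7. pour(B -> A) -> (A=9 B=2)
  8. empty(A) -> (A=0 B=2)
  9. pour(B -> A) -> (A=2 B=0)
Target reached → yes.

Answer: yes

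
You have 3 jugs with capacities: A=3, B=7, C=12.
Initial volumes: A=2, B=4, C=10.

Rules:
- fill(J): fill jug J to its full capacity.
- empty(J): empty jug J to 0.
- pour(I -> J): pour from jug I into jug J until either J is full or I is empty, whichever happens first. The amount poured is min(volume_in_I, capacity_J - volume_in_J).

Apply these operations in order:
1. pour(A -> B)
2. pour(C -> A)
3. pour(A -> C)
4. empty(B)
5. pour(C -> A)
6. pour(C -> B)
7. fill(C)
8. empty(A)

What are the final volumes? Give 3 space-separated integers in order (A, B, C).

Answer: 0 7 12

Derivation:
Step 1: pour(A -> B) -> (A=0 B=6 C=10)
Step 2: pour(C -> A) -> (A=3 B=6 C=7)
Step 3: pour(A -> C) -> (A=0 B=6 C=10)
Step 4: empty(B) -> (A=0 B=0 C=10)
Step 5: pour(C -> A) -> (A=3 B=0 C=7)
Step 6: pour(C -> B) -> (A=3 B=7 C=0)
Step 7: fill(C) -> (A=3 B=7 C=12)
Step 8: empty(A) -> (A=0 B=7 C=12)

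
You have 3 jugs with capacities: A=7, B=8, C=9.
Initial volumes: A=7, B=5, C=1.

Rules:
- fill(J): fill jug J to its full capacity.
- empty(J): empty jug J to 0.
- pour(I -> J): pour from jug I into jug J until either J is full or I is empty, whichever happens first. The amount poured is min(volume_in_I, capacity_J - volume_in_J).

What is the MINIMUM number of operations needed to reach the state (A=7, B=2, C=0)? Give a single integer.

Answer: 4

Derivation:
BFS from (A=7, B=5, C=1). One shortest path:
  1. empty(A) -> (A=0 B=5 C=1)
  2. fill(B) -> (A=0 B=8 C=1)
  3. pour(B -> A) -> (A=7 B=1 C=1)
  4. pour(C -> B) -> (A=7 B=2 C=0)
Reached target in 4 moves.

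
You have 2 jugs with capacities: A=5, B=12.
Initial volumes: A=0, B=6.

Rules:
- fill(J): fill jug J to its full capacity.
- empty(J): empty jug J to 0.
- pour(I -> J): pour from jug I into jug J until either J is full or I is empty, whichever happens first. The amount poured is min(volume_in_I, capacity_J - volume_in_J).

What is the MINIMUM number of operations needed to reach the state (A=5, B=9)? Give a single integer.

BFS from (A=0, B=6). One shortest path:
  1. fill(B) -> (A=0 B=12)
  2. pour(B -> A) -> (A=5 B=7)
  3. empty(A) -> (A=0 B=7)
  4. pour(B -> A) -> (A=5 B=2)
  5. empty(A) -> (A=0 B=2)
  6. pour(B -> A) -> (A=2 B=0)
  7. fill(B) -> (A=2 B=12)
  8. pour(B -> A) -> (A=5 B=9)
Reached target in 8 moves.

Answer: 8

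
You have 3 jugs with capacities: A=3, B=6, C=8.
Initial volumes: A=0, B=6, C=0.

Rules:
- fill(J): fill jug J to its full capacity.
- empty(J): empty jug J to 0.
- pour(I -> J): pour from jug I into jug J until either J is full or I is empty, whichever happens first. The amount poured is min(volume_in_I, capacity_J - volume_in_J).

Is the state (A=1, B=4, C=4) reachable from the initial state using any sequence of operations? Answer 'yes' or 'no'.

BFS explored all 182 reachable states.
Reachable set includes: (0,0,0), (0,0,1), (0,0,2), (0,0,3), (0,0,4), (0,0,5), (0,0,6), (0,0,7), (0,0,8), (0,1,0), (0,1,1), (0,1,2) ...
Target (A=1, B=4, C=4) not in reachable set → no.

Answer: no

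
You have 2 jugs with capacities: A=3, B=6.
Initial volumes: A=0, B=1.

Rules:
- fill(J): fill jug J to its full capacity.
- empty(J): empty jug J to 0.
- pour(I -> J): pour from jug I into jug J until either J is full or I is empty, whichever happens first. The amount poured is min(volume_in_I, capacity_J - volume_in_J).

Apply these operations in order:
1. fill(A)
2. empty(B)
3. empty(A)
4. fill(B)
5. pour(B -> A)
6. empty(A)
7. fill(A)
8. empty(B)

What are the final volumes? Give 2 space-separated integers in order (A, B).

Step 1: fill(A) -> (A=3 B=1)
Step 2: empty(B) -> (A=3 B=0)
Step 3: empty(A) -> (A=0 B=0)
Step 4: fill(B) -> (A=0 B=6)
Step 5: pour(B -> A) -> (A=3 B=3)
Step 6: empty(A) -> (A=0 B=3)
Step 7: fill(A) -> (A=3 B=3)
Step 8: empty(B) -> (A=3 B=0)

Answer: 3 0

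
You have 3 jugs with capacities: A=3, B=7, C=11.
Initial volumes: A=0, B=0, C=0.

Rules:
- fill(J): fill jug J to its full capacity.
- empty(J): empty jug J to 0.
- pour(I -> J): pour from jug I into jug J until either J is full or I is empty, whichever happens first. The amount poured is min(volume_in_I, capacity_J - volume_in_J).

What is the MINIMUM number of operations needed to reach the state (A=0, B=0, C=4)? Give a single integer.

Answer: 3

Derivation:
BFS from (A=0, B=0, C=0). One shortest path:
  1. fill(C) -> (A=0 B=0 C=11)
  2. pour(C -> B) -> (A=0 B=7 C=4)
  3. empty(B) -> (A=0 B=0 C=4)
Reached target in 3 moves.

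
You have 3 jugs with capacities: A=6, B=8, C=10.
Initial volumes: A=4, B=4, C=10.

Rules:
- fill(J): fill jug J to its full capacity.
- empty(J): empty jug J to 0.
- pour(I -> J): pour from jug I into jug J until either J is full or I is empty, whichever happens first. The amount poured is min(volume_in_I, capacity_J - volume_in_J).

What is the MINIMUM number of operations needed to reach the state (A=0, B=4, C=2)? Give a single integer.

BFS from (A=4, B=4, C=10). One shortest path:
  1. empty(B) -> (A=4 B=0 C=10)
  2. pour(C -> B) -> (A=4 B=8 C=2)
  3. empty(B) -> (A=4 B=0 C=2)
  4. pour(A -> B) -> (A=0 B=4 C=2)
Reached target in 4 moves.

Answer: 4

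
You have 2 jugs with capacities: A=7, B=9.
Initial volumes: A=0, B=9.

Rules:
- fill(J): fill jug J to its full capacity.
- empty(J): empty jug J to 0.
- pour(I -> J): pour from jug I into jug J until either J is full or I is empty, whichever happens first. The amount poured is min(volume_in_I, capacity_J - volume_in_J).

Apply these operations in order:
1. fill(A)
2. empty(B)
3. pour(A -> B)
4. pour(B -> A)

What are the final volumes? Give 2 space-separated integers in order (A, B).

Step 1: fill(A) -> (A=7 B=9)
Step 2: empty(B) -> (A=7 B=0)
Step 3: pour(A -> B) -> (A=0 B=7)
Step 4: pour(B -> A) -> (A=7 B=0)

Answer: 7 0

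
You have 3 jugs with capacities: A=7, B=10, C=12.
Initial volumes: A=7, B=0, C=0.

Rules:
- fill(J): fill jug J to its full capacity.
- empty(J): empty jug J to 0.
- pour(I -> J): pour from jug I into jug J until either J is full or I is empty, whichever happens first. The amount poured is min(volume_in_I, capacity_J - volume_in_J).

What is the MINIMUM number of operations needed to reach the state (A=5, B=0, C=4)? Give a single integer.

BFS from (A=7, B=0, C=0). One shortest path:
  1. fill(C) -> (A=7 B=0 C=12)
  2. pour(A -> B) -> (A=0 B=7 C=12)
  3. pour(C -> A) -> (A=7 B=7 C=5)
  4. pour(A -> B) -> (A=4 B=10 C=5)
  5. empty(B) -> (A=4 B=0 C=5)
  6. pour(A -> B) -> (A=0 B=4 C=5)
  7. pour(C -> A) -> (A=5 B=4 C=0)
  8. pour(B -> C) -> (A=5 B=0 C=4)
Reached target in 8 moves.

Answer: 8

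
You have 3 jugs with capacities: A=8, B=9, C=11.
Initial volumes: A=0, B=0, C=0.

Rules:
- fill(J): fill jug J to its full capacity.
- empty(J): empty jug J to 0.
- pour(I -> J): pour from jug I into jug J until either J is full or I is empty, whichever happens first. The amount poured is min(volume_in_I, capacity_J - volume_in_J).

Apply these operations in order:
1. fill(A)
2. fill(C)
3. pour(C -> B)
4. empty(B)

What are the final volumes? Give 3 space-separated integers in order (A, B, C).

Step 1: fill(A) -> (A=8 B=0 C=0)
Step 2: fill(C) -> (A=8 B=0 C=11)
Step 3: pour(C -> B) -> (A=8 B=9 C=2)
Step 4: empty(B) -> (A=8 B=0 C=2)

Answer: 8 0 2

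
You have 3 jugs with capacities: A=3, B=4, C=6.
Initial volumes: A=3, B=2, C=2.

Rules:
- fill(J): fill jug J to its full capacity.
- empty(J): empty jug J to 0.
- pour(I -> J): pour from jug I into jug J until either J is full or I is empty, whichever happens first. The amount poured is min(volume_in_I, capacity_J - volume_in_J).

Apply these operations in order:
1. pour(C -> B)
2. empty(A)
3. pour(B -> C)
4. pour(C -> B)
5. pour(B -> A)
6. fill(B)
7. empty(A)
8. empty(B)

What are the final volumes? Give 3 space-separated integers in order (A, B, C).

Step 1: pour(C -> B) -> (A=3 B=4 C=0)
Step 2: empty(A) -> (A=0 B=4 C=0)
Step 3: pour(B -> C) -> (A=0 B=0 C=4)
Step 4: pour(C -> B) -> (A=0 B=4 C=0)
Step 5: pour(B -> A) -> (A=3 B=1 C=0)
Step 6: fill(B) -> (A=3 B=4 C=0)
Step 7: empty(A) -> (A=0 B=4 C=0)
Step 8: empty(B) -> (A=0 B=0 C=0)

Answer: 0 0 0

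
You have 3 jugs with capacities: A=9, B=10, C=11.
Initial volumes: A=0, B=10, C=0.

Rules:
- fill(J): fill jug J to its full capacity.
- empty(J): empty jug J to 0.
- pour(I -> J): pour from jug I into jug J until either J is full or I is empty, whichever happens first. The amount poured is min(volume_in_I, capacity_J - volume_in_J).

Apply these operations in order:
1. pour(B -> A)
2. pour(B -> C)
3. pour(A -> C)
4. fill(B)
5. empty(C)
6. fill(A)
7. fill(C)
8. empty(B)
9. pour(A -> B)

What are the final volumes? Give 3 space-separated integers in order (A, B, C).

Step 1: pour(B -> A) -> (A=9 B=1 C=0)
Step 2: pour(B -> C) -> (A=9 B=0 C=1)
Step 3: pour(A -> C) -> (A=0 B=0 C=10)
Step 4: fill(B) -> (A=0 B=10 C=10)
Step 5: empty(C) -> (A=0 B=10 C=0)
Step 6: fill(A) -> (A=9 B=10 C=0)
Step 7: fill(C) -> (A=9 B=10 C=11)
Step 8: empty(B) -> (A=9 B=0 C=11)
Step 9: pour(A -> B) -> (A=0 B=9 C=11)

Answer: 0 9 11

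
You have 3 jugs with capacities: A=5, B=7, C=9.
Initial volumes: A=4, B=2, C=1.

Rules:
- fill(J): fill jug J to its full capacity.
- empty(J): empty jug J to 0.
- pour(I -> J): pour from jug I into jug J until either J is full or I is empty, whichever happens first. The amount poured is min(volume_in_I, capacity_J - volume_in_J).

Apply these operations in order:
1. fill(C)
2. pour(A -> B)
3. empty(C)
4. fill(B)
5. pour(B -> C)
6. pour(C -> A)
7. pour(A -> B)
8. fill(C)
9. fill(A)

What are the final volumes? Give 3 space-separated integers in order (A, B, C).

Step 1: fill(C) -> (A=4 B=2 C=9)
Step 2: pour(A -> B) -> (A=0 B=6 C=9)
Step 3: empty(C) -> (A=0 B=6 C=0)
Step 4: fill(B) -> (A=0 B=7 C=0)
Step 5: pour(B -> C) -> (A=0 B=0 C=7)
Step 6: pour(C -> A) -> (A=5 B=0 C=2)
Step 7: pour(A -> B) -> (A=0 B=5 C=2)
Step 8: fill(C) -> (A=0 B=5 C=9)
Step 9: fill(A) -> (A=5 B=5 C=9)

Answer: 5 5 9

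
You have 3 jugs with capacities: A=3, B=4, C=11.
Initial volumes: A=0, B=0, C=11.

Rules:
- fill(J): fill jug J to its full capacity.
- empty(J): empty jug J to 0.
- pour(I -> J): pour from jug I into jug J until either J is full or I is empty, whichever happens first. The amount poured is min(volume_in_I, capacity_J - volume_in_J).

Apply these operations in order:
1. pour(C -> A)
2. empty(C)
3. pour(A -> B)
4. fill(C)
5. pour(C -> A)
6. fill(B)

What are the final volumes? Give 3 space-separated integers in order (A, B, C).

Answer: 3 4 8

Derivation:
Step 1: pour(C -> A) -> (A=3 B=0 C=8)
Step 2: empty(C) -> (A=3 B=0 C=0)
Step 3: pour(A -> B) -> (A=0 B=3 C=0)
Step 4: fill(C) -> (A=0 B=3 C=11)
Step 5: pour(C -> A) -> (A=3 B=3 C=8)
Step 6: fill(B) -> (A=3 B=4 C=8)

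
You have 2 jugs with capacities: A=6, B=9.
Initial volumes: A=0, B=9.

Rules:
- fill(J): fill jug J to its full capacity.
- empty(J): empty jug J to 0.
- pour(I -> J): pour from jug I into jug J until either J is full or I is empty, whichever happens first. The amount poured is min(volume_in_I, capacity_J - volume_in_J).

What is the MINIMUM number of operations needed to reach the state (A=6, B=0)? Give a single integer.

Answer: 2

Derivation:
BFS from (A=0, B=9). One shortest path:
  1. fill(A) -> (A=6 B=9)
  2. empty(B) -> (A=6 B=0)
Reached target in 2 moves.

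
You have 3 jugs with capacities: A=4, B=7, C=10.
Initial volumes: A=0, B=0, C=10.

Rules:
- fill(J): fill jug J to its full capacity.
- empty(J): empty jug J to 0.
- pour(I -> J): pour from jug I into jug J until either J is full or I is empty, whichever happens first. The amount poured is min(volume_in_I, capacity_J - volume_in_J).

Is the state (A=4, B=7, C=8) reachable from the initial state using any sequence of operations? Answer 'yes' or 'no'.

Answer: yes

Derivation:
BFS from (A=0, B=0, C=10):
  1. fill(A) -> (A=4 B=0 C=10)
  2. fill(B) -> (A=4 B=7 C=10)
  3. empty(C) -> (A=4 B=7 C=0)
  4. pour(A -> C) -> (A=0 B=7 C=4)
  5. fill(A) -> (A=4 B=7 C=4)
  6. pour(A -> C) -> (A=0 B=7 C=8)
  7. fill(A) -> (A=4 B=7 C=8)
Target reached → yes.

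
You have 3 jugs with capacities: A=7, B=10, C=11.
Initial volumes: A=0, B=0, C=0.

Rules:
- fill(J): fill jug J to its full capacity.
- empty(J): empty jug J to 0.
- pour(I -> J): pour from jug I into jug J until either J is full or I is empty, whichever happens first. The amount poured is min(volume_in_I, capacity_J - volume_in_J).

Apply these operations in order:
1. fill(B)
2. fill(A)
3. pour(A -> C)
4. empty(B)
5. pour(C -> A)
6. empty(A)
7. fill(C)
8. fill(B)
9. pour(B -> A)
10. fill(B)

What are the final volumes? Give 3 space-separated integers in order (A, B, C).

Answer: 7 10 11

Derivation:
Step 1: fill(B) -> (A=0 B=10 C=0)
Step 2: fill(A) -> (A=7 B=10 C=0)
Step 3: pour(A -> C) -> (A=0 B=10 C=7)
Step 4: empty(B) -> (A=0 B=0 C=7)
Step 5: pour(C -> A) -> (A=7 B=0 C=0)
Step 6: empty(A) -> (A=0 B=0 C=0)
Step 7: fill(C) -> (A=0 B=0 C=11)
Step 8: fill(B) -> (A=0 B=10 C=11)
Step 9: pour(B -> A) -> (A=7 B=3 C=11)
Step 10: fill(B) -> (A=7 B=10 C=11)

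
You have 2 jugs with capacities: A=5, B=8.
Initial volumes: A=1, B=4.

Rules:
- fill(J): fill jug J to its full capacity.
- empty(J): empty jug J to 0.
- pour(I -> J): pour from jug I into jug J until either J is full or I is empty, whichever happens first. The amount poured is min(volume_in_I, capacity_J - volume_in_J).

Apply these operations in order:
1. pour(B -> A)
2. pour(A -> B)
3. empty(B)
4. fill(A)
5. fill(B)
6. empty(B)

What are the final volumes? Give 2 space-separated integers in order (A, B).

Step 1: pour(B -> A) -> (A=5 B=0)
Step 2: pour(A -> B) -> (A=0 B=5)
Step 3: empty(B) -> (A=0 B=0)
Step 4: fill(A) -> (A=5 B=0)
Step 5: fill(B) -> (A=5 B=8)
Step 6: empty(B) -> (A=5 B=0)

Answer: 5 0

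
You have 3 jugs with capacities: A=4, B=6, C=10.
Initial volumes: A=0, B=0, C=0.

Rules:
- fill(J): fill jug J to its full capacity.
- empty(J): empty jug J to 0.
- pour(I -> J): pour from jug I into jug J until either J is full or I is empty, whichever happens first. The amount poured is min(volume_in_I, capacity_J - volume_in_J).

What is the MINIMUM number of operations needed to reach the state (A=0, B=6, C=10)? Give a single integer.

BFS from (A=0, B=0, C=0). One shortest path:
  1. fill(B) -> (A=0 B=6 C=0)
  2. fill(C) -> (A=0 B=6 C=10)
Reached target in 2 moves.

Answer: 2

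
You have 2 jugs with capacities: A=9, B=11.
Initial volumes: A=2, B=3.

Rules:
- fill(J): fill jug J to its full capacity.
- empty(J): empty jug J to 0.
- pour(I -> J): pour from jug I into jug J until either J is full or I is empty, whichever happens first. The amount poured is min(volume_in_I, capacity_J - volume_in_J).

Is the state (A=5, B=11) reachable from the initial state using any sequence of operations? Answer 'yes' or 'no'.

BFS from (A=2, B=3):
  1. pour(B -> A) -> (A=5 B=0)
  2. fill(B) -> (A=5 B=11)
Target reached → yes.

Answer: yes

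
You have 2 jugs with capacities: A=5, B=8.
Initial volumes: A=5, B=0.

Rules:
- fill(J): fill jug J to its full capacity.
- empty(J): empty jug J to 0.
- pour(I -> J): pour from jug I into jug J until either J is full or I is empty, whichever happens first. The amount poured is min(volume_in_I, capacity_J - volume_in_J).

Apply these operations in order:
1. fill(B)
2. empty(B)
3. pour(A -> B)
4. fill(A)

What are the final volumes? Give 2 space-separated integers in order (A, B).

Step 1: fill(B) -> (A=5 B=8)
Step 2: empty(B) -> (A=5 B=0)
Step 3: pour(A -> B) -> (A=0 B=5)
Step 4: fill(A) -> (A=5 B=5)

Answer: 5 5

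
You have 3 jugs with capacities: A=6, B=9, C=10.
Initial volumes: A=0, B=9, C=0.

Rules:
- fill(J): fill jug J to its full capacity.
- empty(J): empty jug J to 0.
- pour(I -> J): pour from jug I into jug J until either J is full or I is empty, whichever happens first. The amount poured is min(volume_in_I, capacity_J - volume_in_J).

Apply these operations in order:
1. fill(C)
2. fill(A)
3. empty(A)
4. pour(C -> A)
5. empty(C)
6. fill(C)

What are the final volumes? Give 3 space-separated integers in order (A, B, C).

Step 1: fill(C) -> (A=0 B=9 C=10)
Step 2: fill(A) -> (A=6 B=9 C=10)
Step 3: empty(A) -> (A=0 B=9 C=10)
Step 4: pour(C -> A) -> (A=6 B=9 C=4)
Step 5: empty(C) -> (A=6 B=9 C=0)
Step 6: fill(C) -> (A=6 B=9 C=10)

Answer: 6 9 10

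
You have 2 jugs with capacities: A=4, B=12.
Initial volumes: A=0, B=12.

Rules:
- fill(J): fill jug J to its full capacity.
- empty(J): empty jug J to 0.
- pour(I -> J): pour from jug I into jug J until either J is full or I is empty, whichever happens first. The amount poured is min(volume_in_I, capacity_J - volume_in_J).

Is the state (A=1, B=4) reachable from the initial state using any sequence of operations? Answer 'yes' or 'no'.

Answer: no

Derivation:
BFS explored all 8 reachable states.
Reachable set includes: (0,0), (0,4), (0,8), (0,12), (4,0), (4,4), (4,8), (4,12)
Target (A=1, B=4) not in reachable set → no.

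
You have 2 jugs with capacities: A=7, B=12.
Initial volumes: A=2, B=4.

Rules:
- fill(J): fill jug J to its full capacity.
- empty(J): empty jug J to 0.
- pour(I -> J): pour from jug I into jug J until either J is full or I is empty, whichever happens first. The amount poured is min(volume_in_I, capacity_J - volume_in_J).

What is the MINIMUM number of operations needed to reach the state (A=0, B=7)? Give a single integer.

BFS from (A=2, B=4). One shortest path:
  1. fill(A) -> (A=7 B=4)
  2. empty(B) -> (A=7 B=0)
  3. pour(A -> B) -> (A=0 B=7)
Reached target in 3 moves.

Answer: 3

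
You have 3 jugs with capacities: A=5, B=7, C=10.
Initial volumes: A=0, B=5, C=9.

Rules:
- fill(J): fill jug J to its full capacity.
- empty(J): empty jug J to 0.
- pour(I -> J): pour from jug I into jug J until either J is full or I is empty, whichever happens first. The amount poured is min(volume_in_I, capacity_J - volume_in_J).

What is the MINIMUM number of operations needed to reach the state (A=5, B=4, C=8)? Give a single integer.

BFS from (A=0, B=5, C=9). One shortest path:
  1. fill(A) -> (A=5 B=5 C=9)
  2. pour(A -> C) -> (A=4 B=5 C=10)
  3. pour(C -> B) -> (A=4 B=7 C=8)
  4. empty(B) -> (A=4 B=0 C=8)
  5. pour(A -> B) -> (A=0 B=4 C=8)
  6. fill(A) -> (A=5 B=4 C=8)
Reached target in 6 moves.

Answer: 6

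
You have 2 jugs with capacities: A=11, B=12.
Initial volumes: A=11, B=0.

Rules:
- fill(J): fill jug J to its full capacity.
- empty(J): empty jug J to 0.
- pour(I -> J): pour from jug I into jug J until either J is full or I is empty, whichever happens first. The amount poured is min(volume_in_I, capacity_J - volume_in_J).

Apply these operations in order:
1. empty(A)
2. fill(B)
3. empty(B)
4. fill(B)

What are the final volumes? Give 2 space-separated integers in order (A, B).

Answer: 0 12

Derivation:
Step 1: empty(A) -> (A=0 B=0)
Step 2: fill(B) -> (A=0 B=12)
Step 3: empty(B) -> (A=0 B=0)
Step 4: fill(B) -> (A=0 B=12)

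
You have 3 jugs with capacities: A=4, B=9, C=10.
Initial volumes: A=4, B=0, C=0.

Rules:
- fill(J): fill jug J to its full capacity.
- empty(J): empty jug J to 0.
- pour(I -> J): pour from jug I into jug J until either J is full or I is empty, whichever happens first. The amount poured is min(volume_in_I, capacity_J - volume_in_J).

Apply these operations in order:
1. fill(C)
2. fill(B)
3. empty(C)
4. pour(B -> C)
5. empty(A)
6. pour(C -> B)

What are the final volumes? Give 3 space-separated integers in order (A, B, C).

Step 1: fill(C) -> (A=4 B=0 C=10)
Step 2: fill(B) -> (A=4 B=9 C=10)
Step 3: empty(C) -> (A=4 B=9 C=0)
Step 4: pour(B -> C) -> (A=4 B=0 C=9)
Step 5: empty(A) -> (A=0 B=0 C=9)
Step 6: pour(C -> B) -> (A=0 B=9 C=0)

Answer: 0 9 0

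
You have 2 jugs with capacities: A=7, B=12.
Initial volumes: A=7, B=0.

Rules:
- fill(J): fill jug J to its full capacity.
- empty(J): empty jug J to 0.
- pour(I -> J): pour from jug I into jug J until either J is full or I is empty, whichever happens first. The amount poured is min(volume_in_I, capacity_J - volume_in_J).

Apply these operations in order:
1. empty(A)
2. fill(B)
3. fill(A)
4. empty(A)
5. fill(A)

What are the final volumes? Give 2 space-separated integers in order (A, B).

Step 1: empty(A) -> (A=0 B=0)
Step 2: fill(B) -> (A=0 B=12)
Step 3: fill(A) -> (A=7 B=12)
Step 4: empty(A) -> (A=0 B=12)
Step 5: fill(A) -> (A=7 B=12)

Answer: 7 12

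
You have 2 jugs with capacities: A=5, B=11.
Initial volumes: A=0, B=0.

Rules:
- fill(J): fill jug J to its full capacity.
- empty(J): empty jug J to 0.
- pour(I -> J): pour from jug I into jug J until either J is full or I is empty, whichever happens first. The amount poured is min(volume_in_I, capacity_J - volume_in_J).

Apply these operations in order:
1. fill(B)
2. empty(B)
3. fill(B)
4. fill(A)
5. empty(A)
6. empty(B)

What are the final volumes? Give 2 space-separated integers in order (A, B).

Step 1: fill(B) -> (A=0 B=11)
Step 2: empty(B) -> (A=0 B=0)
Step 3: fill(B) -> (A=0 B=11)
Step 4: fill(A) -> (A=5 B=11)
Step 5: empty(A) -> (A=0 B=11)
Step 6: empty(B) -> (A=0 B=0)

Answer: 0 0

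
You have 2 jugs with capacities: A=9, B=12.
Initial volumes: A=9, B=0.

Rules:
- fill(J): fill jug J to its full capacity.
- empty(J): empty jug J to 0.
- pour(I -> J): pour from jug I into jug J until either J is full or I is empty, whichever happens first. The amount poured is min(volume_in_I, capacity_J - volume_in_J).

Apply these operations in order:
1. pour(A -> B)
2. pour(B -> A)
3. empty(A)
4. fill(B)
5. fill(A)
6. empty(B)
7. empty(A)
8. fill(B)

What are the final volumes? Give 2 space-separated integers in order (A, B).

Step 1: pour(A -> B) -> (A=0 B=9)
Step 2: pour(B -> A) -> (A=9 B=0)
Step 3: empty(A) -> (A=0 B=0)
Step 4: fill(B) -> (A=0 B=12)
Step 5: fill(A) -> (A=9 B=12)
Step 6: empty(B) -> (A=9 B=0)
Step 7: empty(A) -> (A=0 B=0)
Step 8: fill(B) -> (A=0 B=12)

Answer: 0 12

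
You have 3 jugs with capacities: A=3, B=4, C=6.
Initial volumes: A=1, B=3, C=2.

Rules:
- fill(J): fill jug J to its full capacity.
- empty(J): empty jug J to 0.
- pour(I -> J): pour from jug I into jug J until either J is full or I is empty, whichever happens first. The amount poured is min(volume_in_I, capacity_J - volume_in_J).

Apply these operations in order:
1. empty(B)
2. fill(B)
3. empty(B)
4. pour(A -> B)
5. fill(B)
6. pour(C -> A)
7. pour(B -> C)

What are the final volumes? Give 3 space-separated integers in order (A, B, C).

Answer: 2 0 4

Derivation:
Step 1: empty(B) -> (A=1 B=0 C=2)
Step 2: fill(B) -> (A=1 B=4 C=2)
Step 3: empty(B) -> (A=1 B=0 C=2)
Step 4: pour(A -> B) -> (A=0 B=1 C=2)
Step 5: fill(B) -> (A=0 B=4 C=2)
Step 6: pour(C -> A) -> (A=2 B=4 C=0)
Step 7: pour(B -> C) -> (A=2 B=0 C=4)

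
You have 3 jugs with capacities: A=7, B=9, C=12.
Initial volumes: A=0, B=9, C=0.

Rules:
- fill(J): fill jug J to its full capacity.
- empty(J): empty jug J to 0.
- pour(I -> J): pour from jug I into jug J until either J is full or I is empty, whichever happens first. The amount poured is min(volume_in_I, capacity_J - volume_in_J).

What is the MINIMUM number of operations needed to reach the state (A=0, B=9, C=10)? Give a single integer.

Answer: 5

Derivation:
BFS from (A=0, B=9, C=0). One shortest path:
  1. fill(A) -> (A=7 B=9 C=0)
  2. empty(B) -> (A=7 B=0 C=0)
  3. fill(C) -> (A=7 B=0 C=12)
  4. pour(A -> B) -> (A=0 B=7 C=12)
  5. pour(C -> B) -> (A=0 B=9 C=10)
Reached target in 5 moves.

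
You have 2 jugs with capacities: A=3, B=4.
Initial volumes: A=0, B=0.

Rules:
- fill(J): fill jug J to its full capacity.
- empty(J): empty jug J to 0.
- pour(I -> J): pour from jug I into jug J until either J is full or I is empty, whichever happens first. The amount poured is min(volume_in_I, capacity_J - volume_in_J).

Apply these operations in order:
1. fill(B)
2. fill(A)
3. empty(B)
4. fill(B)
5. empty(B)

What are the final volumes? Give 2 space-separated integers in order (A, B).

Step 1: fill(B) -> (A=0 B=4)
Step 2: fill(A) -> (A=3 B=4)
Step 3: empty(B) -> (A=3 B=0)
Step 4: fill(B) -> (A=3 B=4)
Step 5: empty(B) -> (A=3 B=0)

Answer: 3 0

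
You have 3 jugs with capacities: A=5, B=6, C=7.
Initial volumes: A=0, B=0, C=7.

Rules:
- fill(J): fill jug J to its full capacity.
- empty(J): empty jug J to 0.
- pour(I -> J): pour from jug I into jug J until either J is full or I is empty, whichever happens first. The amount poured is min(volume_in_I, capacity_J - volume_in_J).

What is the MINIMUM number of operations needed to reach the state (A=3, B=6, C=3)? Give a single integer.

Answer: 6

Derivation:
BFS from (A=0, B=0, C=7). One shortest path:
  1. pour(C -> A) -> (A=5 B=0 C=2)
  2. pour(C -> B) -> (A=5 B=2 C=0)
  3. pour(A -> C) -> (A=0 B=2 C=5)
  4. fill(A) -> (A=5 B=2 C=5)
  5. pour(A -> C) -> (A=3 B=2 C=7)
  6. pour(C -> B) -> (A=3 B=6 C=3)
Reached target in 6 moves.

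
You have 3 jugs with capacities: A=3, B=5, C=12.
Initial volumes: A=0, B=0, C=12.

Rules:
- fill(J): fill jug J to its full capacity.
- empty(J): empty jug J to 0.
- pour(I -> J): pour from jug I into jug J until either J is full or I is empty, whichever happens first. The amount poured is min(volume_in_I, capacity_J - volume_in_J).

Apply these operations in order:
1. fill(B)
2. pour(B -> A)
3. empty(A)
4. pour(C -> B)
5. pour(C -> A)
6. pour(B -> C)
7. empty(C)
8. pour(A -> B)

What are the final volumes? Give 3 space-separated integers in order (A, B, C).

Step 1: fill(B) -> (A=0 B=5 C=12)
Step 2: pour(B -> A) -> (A=3 B=2 C=12)
Step 3: empty(A) -> (A=0 B=2 C=12)
Step 4: pour(C -> B) -> (A=0 B=5 C=9)
Step 5: pour(C -> A) -> (A=3 B=5 C=6)
Step 6: pour(B -> C) -> (A=3 B=0 C=11)
Step 7: empty(C) -> (A=3 B=0 C=0)
Step 8: pour(A -> B) -> (A=0 B=3 C=0)

Answer: 0 3 0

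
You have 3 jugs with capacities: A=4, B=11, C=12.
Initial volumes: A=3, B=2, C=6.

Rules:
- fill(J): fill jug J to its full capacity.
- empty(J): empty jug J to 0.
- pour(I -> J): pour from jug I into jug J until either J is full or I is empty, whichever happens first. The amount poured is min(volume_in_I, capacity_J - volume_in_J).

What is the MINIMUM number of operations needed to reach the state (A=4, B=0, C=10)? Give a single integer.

Answer: 4

Derivation:
BFS from (A=3, B=2, C=6). One shortest path:
  1. fill(A) -> (A=4 B=2 C=6)
  2. empty(B) -> (A=4 B=0 C=6)
  3. pour(A -> C) -> (A=0 B=0 C=10)
  4. fill(A) -> (A=4 B=0 C=10)
Reached target in 4 moves.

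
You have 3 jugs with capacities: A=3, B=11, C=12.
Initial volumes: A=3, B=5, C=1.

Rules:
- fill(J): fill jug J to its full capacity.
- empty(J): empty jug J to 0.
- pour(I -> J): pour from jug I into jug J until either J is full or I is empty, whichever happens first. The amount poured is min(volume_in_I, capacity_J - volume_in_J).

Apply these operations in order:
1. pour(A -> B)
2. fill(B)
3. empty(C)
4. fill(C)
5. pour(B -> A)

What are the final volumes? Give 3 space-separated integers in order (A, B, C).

Answer: 3 8 12

Derivation:
Step 1: pour(A -> B) -> (A=0 B=8 C=1)
Step 2: fill(B) -> (A=0 B=11 C=1)
Step 3: empty(C) -> (A=0 B=11 C=0)
Step 4: fill(C) -> (A=0 B=11 C=12)
Step 5: pour(B -> A) -> (A=3 B=8 C=12)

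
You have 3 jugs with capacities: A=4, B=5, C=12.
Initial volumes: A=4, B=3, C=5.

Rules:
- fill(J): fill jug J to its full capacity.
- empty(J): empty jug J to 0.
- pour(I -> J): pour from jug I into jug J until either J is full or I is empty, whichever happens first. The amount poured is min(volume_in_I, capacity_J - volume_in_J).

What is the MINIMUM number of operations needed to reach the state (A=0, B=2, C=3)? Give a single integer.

Answer: 6

Derivation:
BFS from (A=4, B=3, C=5). One shortest path:
  1. pour(A -> C) -> (A=0 B=3 C=9)
  2. pour(B -> A) -> (A=3 B=0 C=9)
  3. fill(B) -> (A=3 B=5 C=9)
  4. pour(B -> C) -> (A=3 B=2 C=12)
  5. empty(C) -> (A=3 B=2 C=0)
  6. pour(A -> C) -> (A=0 B=2 C=3)
Reached target in 6 moves.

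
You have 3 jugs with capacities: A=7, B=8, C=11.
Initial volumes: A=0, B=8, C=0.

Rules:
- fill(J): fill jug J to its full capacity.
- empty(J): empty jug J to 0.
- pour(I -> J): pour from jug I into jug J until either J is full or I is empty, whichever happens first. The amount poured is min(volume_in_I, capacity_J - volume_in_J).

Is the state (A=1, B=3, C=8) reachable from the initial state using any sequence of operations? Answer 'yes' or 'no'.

Answer: no

Derivation:
BFS explored all 444 reachable states.
Reachable set includes: (0,0,0), (0,0,1), (0,0,2), (0,0,3), (0,0,4), (0,0,5), (0,0,6), (0,0,7), (0,0,8), (0,0,9), (0,0,10), (0,0,11) ...
Target (A=1, B=3, C=8) not in reachable set → no.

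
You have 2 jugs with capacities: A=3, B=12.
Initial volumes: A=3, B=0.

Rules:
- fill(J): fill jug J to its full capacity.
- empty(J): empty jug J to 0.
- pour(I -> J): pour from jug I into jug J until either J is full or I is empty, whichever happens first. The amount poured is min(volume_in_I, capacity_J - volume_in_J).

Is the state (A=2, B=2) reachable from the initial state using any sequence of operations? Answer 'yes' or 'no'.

Answer: no

Derivation:
BFS explored all 10 reachable states.
Reachable set includes: (0,0), (0,3), (0,6), (0,9), (0,12), (3,0), (3,3), (3,6), (3,9), (3,12)
Target (A=2, B=2) not in reachable set → no.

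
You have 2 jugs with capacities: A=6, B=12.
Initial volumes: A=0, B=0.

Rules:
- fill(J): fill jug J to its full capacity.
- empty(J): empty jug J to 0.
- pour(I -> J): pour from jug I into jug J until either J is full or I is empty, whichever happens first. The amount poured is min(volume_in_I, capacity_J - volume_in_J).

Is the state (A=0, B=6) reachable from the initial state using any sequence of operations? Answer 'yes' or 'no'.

Answer: yes

Derivation:
BFS from (A=0, B=0):
  1. fill(A) -> (A=6 B=0)
  2. pour(A -> B) -> (A=0 B=6)
Target reached → yes.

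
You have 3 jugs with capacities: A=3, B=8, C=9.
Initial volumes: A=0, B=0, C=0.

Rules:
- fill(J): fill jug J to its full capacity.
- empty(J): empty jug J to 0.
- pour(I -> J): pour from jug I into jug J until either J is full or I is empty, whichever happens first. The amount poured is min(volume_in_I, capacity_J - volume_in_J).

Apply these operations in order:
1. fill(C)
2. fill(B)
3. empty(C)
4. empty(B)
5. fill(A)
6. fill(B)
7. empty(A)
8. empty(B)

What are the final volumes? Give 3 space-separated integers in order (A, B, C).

Answer: 0 0 0

Derivation:
Step 1: fill(C) -> (A=0 B=0 C=9)
Step 2: fill(B) -> (A=0 B=8 C=9)
Step 3: empty(C) -> (A=0 B=8 C=0)
Step 4: empty(B) -> (A=0 B=0 C=0)
Step 5: fill(A) -> (A=3 B=0 C=0)
Step 6: fill(B) -> (A=3 B=8 C=0)
Step 7: empty(A) -> (A=0 B=8 C=0)
Step 8: empty(B) -> (A=0 B=0 C=0)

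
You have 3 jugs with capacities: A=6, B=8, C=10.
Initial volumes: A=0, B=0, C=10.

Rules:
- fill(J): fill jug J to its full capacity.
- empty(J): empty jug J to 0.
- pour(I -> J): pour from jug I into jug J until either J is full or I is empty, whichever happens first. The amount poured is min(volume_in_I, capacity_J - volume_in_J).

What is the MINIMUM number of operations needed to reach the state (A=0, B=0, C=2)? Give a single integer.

BFS from (A=0, B=0, C=10). One shortest path:
  1. pour(C -> B) -> (A=0 B=8 C=2)
  2. empty(B) -> (A=0 B=0 C=2)
Reached target in 2 moves.

Answer: 2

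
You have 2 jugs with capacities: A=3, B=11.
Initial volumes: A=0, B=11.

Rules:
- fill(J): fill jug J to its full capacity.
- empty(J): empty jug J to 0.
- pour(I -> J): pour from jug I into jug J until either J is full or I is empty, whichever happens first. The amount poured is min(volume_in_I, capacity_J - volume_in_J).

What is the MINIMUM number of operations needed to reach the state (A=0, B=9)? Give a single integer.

BFS from (A=0, B=11). One shortest path:
  1. fill(A) -> (A=3 B=11)
  2. empty(B) -> (A=3 B=0)
  3. pour(A -> B) -> (A=0 B=3)
  4. fill(A) -> (A=3 B=3)
  5. pour(A -> B) -> (A=0 B=6)
  6. fill(A) -> (A=3 B=6)
  7. pour(A -> B) -> (A=0 B=9)
Reached target in 7 moves.

Answer: 7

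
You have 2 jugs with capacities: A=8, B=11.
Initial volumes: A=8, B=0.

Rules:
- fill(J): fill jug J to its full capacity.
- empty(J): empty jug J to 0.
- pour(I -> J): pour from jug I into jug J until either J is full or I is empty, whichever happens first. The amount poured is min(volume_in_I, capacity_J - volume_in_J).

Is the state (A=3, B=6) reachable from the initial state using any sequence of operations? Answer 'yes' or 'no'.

BFS explored all 38 reachable states.
Reachable set includes: (0,0), (0,1), (0,2), (0,3), (0,4), (0,5), (0,6), (0,7), (0,8), (0,9), (0,10), (0,11) ...
Target (A=3, B=6) not in reachable set → no.

Answer: no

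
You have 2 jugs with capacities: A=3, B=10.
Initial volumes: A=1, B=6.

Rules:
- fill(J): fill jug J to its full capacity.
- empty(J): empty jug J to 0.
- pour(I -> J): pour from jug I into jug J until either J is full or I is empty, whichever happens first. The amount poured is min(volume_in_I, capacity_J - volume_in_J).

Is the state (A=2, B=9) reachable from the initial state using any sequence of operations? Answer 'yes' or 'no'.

BFS explored all 27 reachable states.
Reachable set includes: (0,0), (0,1), (0,2), (0,3), (0,4), (0,5), (0,6), (0,7), (0,8), (0,9), (0,10), (1,0) ...
Target (A=2, B=9) not in reachable set → no.

Answer: no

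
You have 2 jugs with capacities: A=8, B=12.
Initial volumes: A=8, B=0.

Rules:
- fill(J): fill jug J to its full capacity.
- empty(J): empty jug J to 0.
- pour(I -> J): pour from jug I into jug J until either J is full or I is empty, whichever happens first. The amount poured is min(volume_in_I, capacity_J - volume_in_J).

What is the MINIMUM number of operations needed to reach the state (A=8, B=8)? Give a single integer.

BFS from (A=8, B=0). One shortest path:
  1. pour(A -> B) -> (A=0 B=8)
  2. fill(A) -> (A=8 B=8)
Reached target in 2 moves.

Answer: 2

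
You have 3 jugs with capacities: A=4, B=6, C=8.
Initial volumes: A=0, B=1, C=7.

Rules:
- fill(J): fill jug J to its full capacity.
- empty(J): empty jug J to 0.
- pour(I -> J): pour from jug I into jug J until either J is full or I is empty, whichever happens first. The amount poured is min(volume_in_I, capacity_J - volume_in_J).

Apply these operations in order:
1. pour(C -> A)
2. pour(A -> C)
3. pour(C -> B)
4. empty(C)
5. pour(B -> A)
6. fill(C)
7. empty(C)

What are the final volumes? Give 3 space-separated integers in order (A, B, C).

Answer: 4 2 0

Derivation:
Step 1: pour(C -> A) -> (A=4 B=1 C=3)
Step 2: pour(A -> C) -> (A=0 B=1 C=7)
Step 3: pour(C -> B) -> (A=0 B=6 C=2)
Step 4: empty(C) -> (A=0 B=6 C=0)
Step 5: pour(B -> A) -> (A=4 B=2 C=0)
Step 6: fill(C) -> (A=4 B=2 C=8)
Step 7: empty(C) -> (A=4 B=2 C=0)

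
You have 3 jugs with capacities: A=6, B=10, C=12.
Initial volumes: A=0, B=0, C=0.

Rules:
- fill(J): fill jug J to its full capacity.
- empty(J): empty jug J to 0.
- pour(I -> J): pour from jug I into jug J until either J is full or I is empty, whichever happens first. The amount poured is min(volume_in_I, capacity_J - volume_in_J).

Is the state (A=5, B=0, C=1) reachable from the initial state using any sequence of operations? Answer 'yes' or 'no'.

BFS explored all 128 reachable states.
Reachable set includes: (0,0,0), (0,0,2), (0,0,4), (0,0,6), (0,0,8), (0,0,10), (0,0,12), (0,2,0), (0,2,2), (0,2,4), (0,2,6), (0,2,8) ...
Target (A=5, B=0, C=1) not in reachable set → no.

Answer: no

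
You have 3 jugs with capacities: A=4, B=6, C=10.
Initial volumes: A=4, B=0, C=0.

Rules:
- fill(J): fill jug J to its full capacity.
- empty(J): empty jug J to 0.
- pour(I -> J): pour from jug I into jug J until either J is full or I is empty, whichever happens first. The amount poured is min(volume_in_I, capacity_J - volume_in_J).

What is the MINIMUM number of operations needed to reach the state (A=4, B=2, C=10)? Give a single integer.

Answer: 4

Derivation:
BFS from (A=4, B=0, C=0). One shortest path:
  1. empty(A) -> (A=0 B=0 C=0)
  2. fill(B) -> (A=0 B=6 C=0)
  3. fill(C) -> (A=0 B=6 C=10)
  4. pour(B -> A) -> (A=4 B=2 C=10)
Reached target in 4 moves.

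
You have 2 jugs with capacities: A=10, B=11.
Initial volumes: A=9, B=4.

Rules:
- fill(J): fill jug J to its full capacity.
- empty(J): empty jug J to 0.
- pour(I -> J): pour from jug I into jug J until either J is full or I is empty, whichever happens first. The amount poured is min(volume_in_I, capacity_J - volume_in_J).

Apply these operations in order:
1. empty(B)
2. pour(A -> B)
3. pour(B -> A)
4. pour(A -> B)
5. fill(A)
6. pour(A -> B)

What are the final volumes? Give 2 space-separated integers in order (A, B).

Step 1: empty(B) -> (A=9 B=0)
Step 2: pour(A -> B) -> (A=0 B=9)
Step 3: pour(B -> A) -> (A=9 B=0)
Step 4: pour(A -> B) -> (A=0 B=9)
Step 5: fill(A) -> (A=10 B=9)
Step 6: pour(A -> B) -> (A=8 B=11)

Answer: 8 11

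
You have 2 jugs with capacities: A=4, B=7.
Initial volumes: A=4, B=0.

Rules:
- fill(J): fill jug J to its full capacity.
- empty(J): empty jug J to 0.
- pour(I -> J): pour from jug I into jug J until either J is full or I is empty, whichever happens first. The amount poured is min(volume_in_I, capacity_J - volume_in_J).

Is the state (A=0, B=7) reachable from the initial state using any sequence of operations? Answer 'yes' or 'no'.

BFS from (A=4, B=0):
  1. empty(A) -> (A=0 B=0)
  2. fill(B) -> (A=0 B=7)
Target reached → yes.

Answer: yes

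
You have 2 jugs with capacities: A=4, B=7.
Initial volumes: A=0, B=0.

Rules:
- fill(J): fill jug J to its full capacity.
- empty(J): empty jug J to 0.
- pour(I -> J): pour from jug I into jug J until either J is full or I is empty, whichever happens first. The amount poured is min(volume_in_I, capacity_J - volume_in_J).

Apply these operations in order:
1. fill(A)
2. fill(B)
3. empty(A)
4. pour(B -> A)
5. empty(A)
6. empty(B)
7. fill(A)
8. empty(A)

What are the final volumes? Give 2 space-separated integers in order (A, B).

Answer: 0 0

Derivation:
Step 1: fill(A) -> (A=4 B=0)
Step 2: fill(B) -> (A=4 B=7)
Step 3: empty(A) -> (A=0 B=7)
Step 4: pour(B -> A) -> (A=4 B=3)
Step 5: empty(A) -> (A=0 B=3)
Step 6: empty(B) -> (A=0 B=0)
Step 7: fill(A) -> (A=4 B=0)
Step 8: empty(A) -> (A=0 B=0)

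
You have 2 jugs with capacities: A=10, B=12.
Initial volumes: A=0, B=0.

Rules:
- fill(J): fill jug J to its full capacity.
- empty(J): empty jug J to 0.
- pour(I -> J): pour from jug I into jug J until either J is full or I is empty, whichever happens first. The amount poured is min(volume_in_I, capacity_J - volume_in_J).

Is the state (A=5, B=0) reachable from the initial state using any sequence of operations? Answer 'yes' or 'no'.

BFS explored all 22 reachable states.
Reachable set includes: (0,0), (0,2), (0,4), (0,6), (0,8), (0,10), (0,12), (2,0), (2,12), (4,0), (4,12), (6,0) ...
Target (A=5, B=0) not in reachable set → no.

Answer: no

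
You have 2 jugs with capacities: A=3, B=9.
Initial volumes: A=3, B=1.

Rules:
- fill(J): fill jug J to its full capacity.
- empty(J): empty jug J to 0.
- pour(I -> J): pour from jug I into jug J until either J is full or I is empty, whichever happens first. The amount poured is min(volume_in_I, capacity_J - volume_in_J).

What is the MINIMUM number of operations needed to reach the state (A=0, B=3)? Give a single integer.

BFS from (A=3, B=1). One shortest path:
  1. empty(B) -> (A=3 B=0)
  2. pour(A -> B) -> (A=0 B=3)
Reached target in 2 moves.

Answer: 2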